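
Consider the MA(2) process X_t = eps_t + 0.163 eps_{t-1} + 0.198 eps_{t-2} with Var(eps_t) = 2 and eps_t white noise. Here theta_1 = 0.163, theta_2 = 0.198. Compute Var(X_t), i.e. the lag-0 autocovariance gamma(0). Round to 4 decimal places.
\gamma(0) = 2.1315

For an MA(q) process X_t = eps_t + sum_i theta_i eps_{t-i} with
Var(eps_t) = sigma^2, the variance is
  gamma(0) = sigma^2 * (1 + sum_i theta_i^2).
  sum_i theta_i^2 = (0.163)^2 + (0.198)^2 = 0.026569 + 0.039204 = 0.065773.
  gamma(0) = 2 * (1 + 0.065773) = 2 * 1.065773 = 2.131546, which rounds to 2.1315.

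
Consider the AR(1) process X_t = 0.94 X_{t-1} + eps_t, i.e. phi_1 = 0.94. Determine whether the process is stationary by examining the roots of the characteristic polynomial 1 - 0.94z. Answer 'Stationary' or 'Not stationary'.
\text{Stationary}

The AR(p) characteristic polynomial is P(z) = 1 - 0.94z.
Stationarity requires all roots to lie outside the unit circle, i.e. |z| > 1 for every root.
This is linear in z: 1 + (-0.94) z = 0  =>  z = -1/(-0.94) = 1.06383,  |z| = 1.06383.
Moduli of all roots: 1.0638.
All moduli strictly greater than 1? Yes.
Verdict: Stationary.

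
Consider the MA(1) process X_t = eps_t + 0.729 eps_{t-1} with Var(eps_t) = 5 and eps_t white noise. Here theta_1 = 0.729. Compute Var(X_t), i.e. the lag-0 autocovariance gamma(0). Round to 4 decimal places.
\gamma(0) = 7.6572

For an MA(q) process X_t = eps_t + sum_i theta_i eps_{t-i} with
Var(eps_t) = sigma^2, the variance is
  gamma(0) = sigma^2 * (1 + sum_i theta_i^2).
  sum_i theta_i^2 = (0.729)^2 = 0.531441.
  gamma(0) = 5 * (1 + 0.531441) = 5 * 1.531441 = 7.657205, which rounds to 7.6572.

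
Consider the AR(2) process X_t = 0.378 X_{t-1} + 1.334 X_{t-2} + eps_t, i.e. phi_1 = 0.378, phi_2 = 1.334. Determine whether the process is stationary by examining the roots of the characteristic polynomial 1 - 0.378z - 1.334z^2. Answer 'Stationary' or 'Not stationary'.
\text{Not stationary}

The AR(p) characteristic polynomial is P(z) = 1 - 0.378z - 1.334z^2.
Stationarity requires all roots to lie outside the unit circle, i.e. |z| > 1 for every root.
Set 1 + (-0.378) z + (-1.334) z^2 = 0, i.e. a z^2 + b z + c = 0 with a = -1.334, b = -0.378, c = 1.
Discriminant D = b^2 - 4ac = (-0.378)^2 - 4*(-1.334)*1 = 0.142884 - (-5.336) = 5.478884.
D >= 0, so the roots are real: z = (-b +/- sqrt(D)) / (2a) = (0.378 +/- 2.340702) / (-2.668).
  z_1 = (0.378 + 2.340702) / (-2.668) = -1.019,   |z_1| = 1.019.
  z_2 = (0.378 - 2.340702) / (-2.668) = 0.7356,   |z_2| = 0.7356.
Moduli of all roots: 1.0190, 0.7356.
All moduli strictly greater than 1? No.
Verdict: Not stationary.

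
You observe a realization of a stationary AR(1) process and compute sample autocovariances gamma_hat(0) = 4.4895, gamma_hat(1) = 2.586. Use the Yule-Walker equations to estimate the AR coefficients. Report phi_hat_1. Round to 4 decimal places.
\hat\phi_{1} = 0.5760

The Yule-Walker equations for an AR(p) process read, in matrix form,
  Gamma_p phi = r_p,   with   (Gamma_p)_{ij} = gamma(|i - j|),
                       (r_p)_i = gamma(i),   i,j = 1..p.
Substitute the sample gammas (Toeplitz matrix and right-hand side of size 1):
  Gamma_p = [[4.4895]]
  r_p     = [2.586]
With p = 1 this is the single equation gamma(0) phi_1 = gamma(1):
  phi_hat_1 = gamma(1) / gamma(0) = 2.586 / 4.4895 = 0.5760.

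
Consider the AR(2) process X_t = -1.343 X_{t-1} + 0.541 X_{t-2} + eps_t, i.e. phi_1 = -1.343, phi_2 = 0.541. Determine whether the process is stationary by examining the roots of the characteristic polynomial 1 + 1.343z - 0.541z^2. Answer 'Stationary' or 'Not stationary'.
\text{Not stationary}

The AR(p) characteristic polynomial is P(z) = 1 + 1.343z - 0.541z^2.
Stationarity requires all roots to lie outside the unit circle, i.e. |z| > 1 for every root.
Set 1 + (1.343) z + (-0.541) z^2 = 0, i.e. a z^2 + b z + c = 0 with a = -0.541, b = 1.343, c = 1.
Discriminant D = b^2 - 4ac = (1.343)^2 - 4*(-0.541)*1 = 1.803649 - (-2.164) = 3.967649.
D >= 0, so the roots are real: z = (-b +/- sqrt(D)) / (2a) = (-1.343 +/- 1.991896) / (-1.082).
  z_1 = (-1.343 + 1.991896) / (-1.082) = -0.5997,   |z_1| = 0.5997.
  z_2 = (-1.343 - 1.991896) / (-1.082) = 3.0822,   |z_2| = 3.0822.
Moduli of all roots: 0.5997, 3.0822.
All moduli strictly greater than 1? No.
Verdict: Not stationary.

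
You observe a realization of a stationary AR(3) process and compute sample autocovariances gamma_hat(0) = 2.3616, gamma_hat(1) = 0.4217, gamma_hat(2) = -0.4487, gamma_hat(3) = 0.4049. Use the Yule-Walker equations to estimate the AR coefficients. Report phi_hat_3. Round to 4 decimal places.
\hat\phi_{3} = 0.2770

The Yule-Walker equations for an AR(p) process read, in matrix form,
  Gamma_p phi = r_p,   with   (Gamma_p)_{ij} = gamma(|i - j|),
                       (r_p)_i = gamma(i),   i,j = 1..p.
Substitute the sample gammas (Toeplitz matrix and right-hand side of size 3):
  Gamma_p = [[2.3616, 0.4217, -0.4487], [0.4217, 2.3616, 0.4217], [-0.4487, 0.4217, 2.3616]]
  r_p     = [0.4217, -0.4487, 0.4049]
Written out (R1..R3):
  (R1) 2.3616 phi_1 + 0.4217 phi_2 - 0.4487 phi_3 = 0.4217
  (R2) 0.4217 phi_1 + 2.3616 phi_2 + 0.4217 phi_3 = -0.4487
  (R3) -0.4487 phi_1 + 0.4217 phi_2 + 2.3616 phi_3 = 0.4049
Gaussian elimination:
  R2 <- R2 - (0.4217/2.3616) R1 = R2 - (0.178565) R1:  2.286299 phi_2 + 0.501822 phi_3 = -0.524001
  R3 <- R3 - (-0.4487/2.3616) R1 = R3 - (-0.189998) R1:  0.501822 phi_2 + 2.276348 phi_3 = 0.485022
  R3 <- R3 - (0.501822/2.286299) R2 = R3 - (0.219491) R2:  2.166202 phi_3 = 0.600036
Back-substitution:
  phi_hat_3 = 0.600036 / 2.166202 = 0.276999
  phi_hat_2 = (-0.524001 - (0.501822)(0.276999)) / 2.286299 = -0.289991
  phi_hat_1 = (0.4217 - (0.4217)(-0.289991) - (-0.4487)(0.276999)) / 2.3616 = 0.282977
So phi_hat = [0.2830, -0.2900, 0.2770].
Therefore phi_hat_3 = 0.2770.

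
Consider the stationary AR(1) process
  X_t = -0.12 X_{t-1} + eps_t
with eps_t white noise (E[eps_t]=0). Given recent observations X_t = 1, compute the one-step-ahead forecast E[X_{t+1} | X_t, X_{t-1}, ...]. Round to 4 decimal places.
E[X_{t+1} \mid \mathcal F_t] = -0.1200

For an AR(p) model X_t = c + sum_i phi_i X_{t-i} + eps_t, the
one-step-ahead conditional mean is
  E[X_{t+1} | X_t, ...] = c + sum_i phi_i X_{t+1-i}.
Substitute known values:
  E[X_{t+1} | ...] = (-0.12) * (1)
                   = -0.1200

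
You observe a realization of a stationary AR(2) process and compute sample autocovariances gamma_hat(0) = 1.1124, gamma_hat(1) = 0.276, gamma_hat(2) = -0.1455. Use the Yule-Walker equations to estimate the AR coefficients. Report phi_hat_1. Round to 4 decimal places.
\hat\phi_{1} = 0.2990

The Yule-Walker equations for an AR(p) process read, in matrix form,
  Gamma_p phi = r_p,   with   (Gamma_p)_{ij} = gamma(|i - j|),
                       (r_p)_i = gamma(i),   i,j = 1..p.
Substitute the sample gammas (Toeplitz matrix and right-hand side of size 2):
  Gamma_p = [[1.1124, 0.276], [0.276, 1.1124]]
  r_p     = [0.276, -0.1455]
Written out:
  1.1124 phi_1 + 0.276 phi_2 = 0.276
  0.276 phi_1 + 1.1124 phi_2 = -0.1455
Solve by Cramer's rule:
  det = gamma(0)^2 - gamma(1)^2 = (1.1124)^2 - (0.276)^2 = 1.23743376 - 0.076176 = 1.16125776
  phi_hat_1 = [gamma(1) gamma(0) - gamma(1) gamma(2)] / det = [(0.276)(1.1124) - (0.276)(-0.1455)] / 1.16125776 = 0.3471804 / 1.16125776 = 0.299
  phi_hat_2 = [gamma(0) gamma(2) - gamma(1)^2] / det = [(1.1124)(-0.1455) - (0.276)^2] / 1.16125776 = -0.2380302 / 1.16125776 = -0.205
So phi_hat = [0.2990, -0.2050].
Therefore phi_hat_1 = 0.2990.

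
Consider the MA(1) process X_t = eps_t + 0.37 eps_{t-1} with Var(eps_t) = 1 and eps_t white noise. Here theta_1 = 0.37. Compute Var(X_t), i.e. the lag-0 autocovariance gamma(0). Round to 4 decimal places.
\gamma(0) = 1.1369

For an MA(q) process X_t = eps_t + sum_i theta_i eps_{t-i} with
Var(eps_t) = sigma^2, the variance is
  gamma(0) = sigma^2 * (1 + sum_i theta_i^2).
  sum_i theta_i^2 = (0.37)^2 = 0.1369.
  gamma(0) = 1 * (1 + 0.1369) = 1 * 1.1369 = 1.1369.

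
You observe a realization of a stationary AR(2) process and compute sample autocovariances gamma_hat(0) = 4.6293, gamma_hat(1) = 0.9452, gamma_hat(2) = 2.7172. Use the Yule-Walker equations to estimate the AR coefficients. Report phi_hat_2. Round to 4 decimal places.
\hat\phi_{2} = 0.5690

The Yule-Walker equations for an AR(p) process read, in matrix form,
  Gamma_p phi = r_p,   with   (Gamma_p)_{ij} = gamma(|i - j|),
                       (r_p)_i = gamma(i),   i,j = 1..p.
Substitute the sample gammas (Toeplitz matrix and right-hand side of size 2):
  Gamma_p = [[4.6293, 0.9452], [0.9452, 4.6293]]
  r_p     = [0.9452, 2.7172]
Written out:
  4.6293 phi_1 + 0.9452 phi_2 = 0.9452
  0.9452 phi_1 + 4.6293 phi_2 = 2.7172
Solve by Cramer's rule:
  det = gamma(0)^2 - gamma(1)^2 = (4.6293)^2 - (0.9452)^2 = 21.43041849 - 0.89340304 = 20.53701545
  phi_hat_1 = [gamma(1) gamma(0) - gamma(1) gamma(2)] / det = [(0.9452)(4.6293) - (0.9452)(2.7172)] / 20.53701545 = 1.80731692 / 20.53701545 = 0.088
  phi_hat_2 = [gamma(0) gamma(2) - gamma(1)^2] / det = [(4.6293)(2.7172) - (0.9452)^2] / 20.53701545 = 11.68533092 / 20.53701545 = 0.569
So phi_hat = [0.0880, 0.5690].
Therefore phi_hat_2 = 0.5690.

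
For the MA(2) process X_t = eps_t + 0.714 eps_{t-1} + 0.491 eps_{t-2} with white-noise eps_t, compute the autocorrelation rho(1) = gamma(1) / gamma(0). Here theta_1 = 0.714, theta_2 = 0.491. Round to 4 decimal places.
\rho(1) = 0.6080

For an MA(q) process with theta_0 = 1, the autocovariance is
  gamma(k) = sigma^2 * sum_{i=0..q-k} theta_i * theta_{i+k},
and rho(k) = gamma(k) / gamma(0). Sigma^2 cancels.
  numerator   = (1)*(0.714) + (0.714)*(0.491) = 1.064574.
  denominator = (1)^2 + (0.714)^2 + (0.491)^2 = 1.750877.
  rho(1) = 1.064574 / 1.750877 = 0.6080.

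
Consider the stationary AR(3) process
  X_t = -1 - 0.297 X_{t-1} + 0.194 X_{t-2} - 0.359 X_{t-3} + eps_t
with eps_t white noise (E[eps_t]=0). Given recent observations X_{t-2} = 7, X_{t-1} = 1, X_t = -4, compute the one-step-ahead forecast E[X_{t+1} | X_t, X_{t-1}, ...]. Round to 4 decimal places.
E[X_{t+1} \mid \mathcal F_t] = -2.1310

For an AR(p) model X_t = c + sum_i phi_i X_{t-i} + eps_t, the
one-step-ahead conditional mean is
  E[X_{t+1} | X_t, ...] = c + sum_i phi_i X_{t+1-i}.
Substitute known values:
  E[X_{t+1} | ...] = -1 + (-0.297) * (-4) + (0.194) * (1) + (-0.359) * (7)
                   = -2.1310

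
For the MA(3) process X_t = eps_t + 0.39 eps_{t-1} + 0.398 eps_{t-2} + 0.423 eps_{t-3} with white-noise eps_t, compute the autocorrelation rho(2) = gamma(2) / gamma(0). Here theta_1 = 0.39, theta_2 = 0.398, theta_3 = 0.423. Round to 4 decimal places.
\rho(2) = 0.3780

For an MA(q) process with theta_0 = 1, the autocovariance is
  gamma(k) = sigma^2 * sum_{i=0..q-k} theta_i * theta_{i+k},
and rho(k) = gamma(k) / gamma(0). Sigma^2 cancels.
  numerator   = (1)*(0.398) + (0.39)*(0.423) = 0.56297.
  denominator = (1)^2 + (0.39)^2 + (0.398)^2 + (0.423)^2 = 1.489433.
  rho(2) = 0.56297 / 1.489433 = 0.3780.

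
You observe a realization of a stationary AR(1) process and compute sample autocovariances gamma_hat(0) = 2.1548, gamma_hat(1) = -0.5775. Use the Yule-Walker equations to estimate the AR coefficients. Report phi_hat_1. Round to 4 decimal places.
\hat\phi_{1} = -0.2680

The Yule-Walker equations for an AR(p) process read, in matrix form,
  Gamma_p phi = r_p,   with   (Gamma_p)_{ij} = gamma(|i - j|),
                       (r_p)_i = gamma(i),   i,j = 1..p.
Substitute the sample gammas (Toeplitz matrix and right-hand side of size 1):
  Gamma_p = [[2.1548]]
  r_p     = [-0.5775]
With p = 1 this is the single equation gamma(0) phi_1 = gamma(1):
  phi_hat_1 = gamma(1) / gamma(0) = -0.5775 / 2.1548 = -0.2680.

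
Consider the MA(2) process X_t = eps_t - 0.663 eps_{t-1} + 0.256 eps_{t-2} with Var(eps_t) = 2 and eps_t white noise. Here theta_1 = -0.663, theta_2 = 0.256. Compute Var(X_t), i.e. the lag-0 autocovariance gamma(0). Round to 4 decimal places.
\gamma(0) = 3.0102

For an MA(q) process X_t = eps_t + sum_i theta_i eps_{t-i} with
Var(eps_t) = sigma^2, the variance is
  gamma(0) = sigma^2 * (1 + sum_i theta_i^2).
  sum_i theta_i^2 = (-0.663)^2 + (0.256)^2 = 0.439569 + 0.065536 = 0.505105.
  gamma(0) = 2 * (1 + 0.505105) = 2 * 1.505105 = 3.01021, which rounds to 3.0102.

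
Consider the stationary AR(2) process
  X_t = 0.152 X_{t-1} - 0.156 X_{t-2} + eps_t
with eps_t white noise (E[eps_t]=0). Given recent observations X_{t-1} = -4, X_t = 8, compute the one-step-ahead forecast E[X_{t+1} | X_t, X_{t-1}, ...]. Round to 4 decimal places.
E[X_{t+1} \mid \mathcal F_t] = 1.8400

For an AR(p) model X_t = c + sum_i phi_i X_{t-i} + eps_t, the
one-step-ahead conditional mean is
  E[X_{t+1} | X_t, ...] = c + sum_i phi_i X_{t+1-i}.
Substitute known values:
  E[X_{t+1} | ...] = (0.152) * (8) + (-0.156) * (-4)
                   = 1.8400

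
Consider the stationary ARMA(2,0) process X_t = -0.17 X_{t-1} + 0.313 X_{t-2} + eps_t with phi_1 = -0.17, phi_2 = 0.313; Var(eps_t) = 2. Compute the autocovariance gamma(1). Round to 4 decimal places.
\gamma(1) = -0.5844

Multiply the model equation by X_{t-k} and take expectations. With theta_0 = psi_0 = 1 and psi_j the MA(infinity) weights, this gives
  gamma(k) - sum_i phi_i gamma(k-i) = c_k,
  c_k = sigma^2 * sum_{j=k..q} theta_j psi_{j-k}   (c_k = 0 for k > q),
using gamma(-m) = gamma(m).
Pure AR (q = 0): c_0 = sigma^2 = 2, c_k = 0 for k >= 1.
Equations for k = 0, 1, 2 (AR order 2, c_2 = 0):
  (E0) gamma(0) = phi_1 gamma(1) + phi_2 gamma(2) + c_0
  (E1) gamma(1) = phi_1 gamma(0) + phi_2 gamma(1) + c_1
  (E2) gamma(2) = phi_1 gamma(1) + phi_2 gamma(0)
From (E1): gamma(1) = A gamma(0) + B with
  A = phi_1 / (1 - phi_2) = -0.17 / 0.687 = -0.247453,   B = c_1 / (1 - phi_2) = 0 / 0.687 = 0.
Insert (E2) into (E0): gamma(0) (1 - phi_2^2) = phi_1 (1 + phi_2) gamma(1) + c_0.
  phi_1 (1 + phi_2) = (-0.17)(1.313) = -0.22321,   1 - phi_2^2 = 0.902031.
Replace gamma(1) by A gamma(0) + B and collect gamma(0):
  gamma(0) [0.902031 - (-0.22321)(-0.247453)] = c_0 = 2
  gamma(0) * 0.846797 = 2
  gamma(0) = 2 / 0.846797 = 2.361841.
  gamma(1) = A gamma(0) = (-0.247453)(2.361841) = -0.584444.
Therefore gamma(1) = -0.5844 (to 4 decimal places).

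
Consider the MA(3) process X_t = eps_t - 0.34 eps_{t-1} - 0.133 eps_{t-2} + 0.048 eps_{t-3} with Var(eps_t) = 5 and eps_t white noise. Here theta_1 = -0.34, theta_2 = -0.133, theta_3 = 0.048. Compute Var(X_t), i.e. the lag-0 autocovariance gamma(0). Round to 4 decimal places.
\gamma(0) = 5.6780

For an MA(q) process X_t = eps_t + sum_i theta_i eps_{t-i} with
Var(eps_t) = sigma^2, the variance is
  gamma(0) = sigma^2 * (1 + sum_i theta_i^2).
  sum_i theta_i^2 = (-0.34)^2 + (-0.133)^2 + (0.048)^2 = 0.1156 + 0.017689 + 0.002304 = 0.135593.
  gamma(0) = 5 * (1 + 0.135593) = 5 * 1.135593 = 5.677965, which rounds to 5.6780.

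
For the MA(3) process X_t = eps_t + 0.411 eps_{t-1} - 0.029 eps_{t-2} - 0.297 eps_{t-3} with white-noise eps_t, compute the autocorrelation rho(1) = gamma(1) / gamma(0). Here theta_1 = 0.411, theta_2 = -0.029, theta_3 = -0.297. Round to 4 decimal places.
\rho(1) = 0.3241

For an MA(q) process with theta_0 = 1, the autocovariance is
  gamma(k) = sigma^2 * sum_{i=0..q-k} theta_i * theta_{i+k},
and rho(k) = gamma(k) / gamma(0). Sigma^2 cancels.
  numerator   = (1)*(0.411) + (0.411)*(-0.029) + (-0.029)*(-0.297) = 0.407694.
  denominator = (1)^2 + (0.411)^2 + (-0.029)^2 + (-0.297)^2 = 1.257971.
  rho(1) = 0.407694 / 1.257971 = 0.3241.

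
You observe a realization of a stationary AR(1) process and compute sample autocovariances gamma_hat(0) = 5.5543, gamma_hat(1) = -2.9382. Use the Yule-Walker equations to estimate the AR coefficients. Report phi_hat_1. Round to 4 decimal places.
\hat\phi_{1} = -0.5290

The Yule-Walker equations for an AR(p) process read, in matrix form,
  Gamma_p phi = r_p,   with   (Gamma_p)_{ij} = gamma(|i - j|),
                       (r_p)_i = gamma(i),   i,j = 1..p.
Substitute the sample gammas (Toeplitz matrix and right-hand side of size 1):
  Gamma_p = [[5.5543]]
  r_p     = [-2.9382]
With p = 1 this is the single equation gamma(0) phi_1 = gamma(1):
  phi_hat_1 = gamma(1) / gamma(0) = -2.9382 / 5.5543 = -0.5290.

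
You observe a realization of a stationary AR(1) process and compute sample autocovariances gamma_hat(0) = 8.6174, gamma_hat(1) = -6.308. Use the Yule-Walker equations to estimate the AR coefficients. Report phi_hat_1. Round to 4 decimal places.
\hat\phi_{1} = -0.7320

The Yule-Walker equations for an AR(p) process read, in matrix form,
  Gamma_p phi = r_p,   with   (Gamma_p)_{ij} = gamma(|i - j|),
                       (r_p)_i = gamma(i),   i,j = 1..p.
Substitute the sample gammas (Toeplitz matrix and right-hand side of size 1):
  Gamma_p = [[8.6174]]
  r_p     = [-6.308]
With p = 1 this is the single equation gamma(0) phi_1 = gamma(1):
  phi_hat_1 = gamma(1) / gamma(0) = -6.308 / 8.6174 = -0.7320.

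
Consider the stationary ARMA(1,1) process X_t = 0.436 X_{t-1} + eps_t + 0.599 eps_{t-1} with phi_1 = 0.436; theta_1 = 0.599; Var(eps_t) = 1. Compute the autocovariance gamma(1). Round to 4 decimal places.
\gamma(1) = 1.6117

Multiply the model equation by X_{t-k} and take expectations. With theta_0 = psi_0 = 1 and psi_j the MA(infinity) weights, this gives
  gamma(k) - sum_i phi_i gamma(k-i) = c_k,
  c_k = sigma^2 * sum_{j=k..q} theta_j psi_{j-k}   (c_k = 0 for k > q),
using gamma(-m) = gamma(m).
psi-weights needed (psi_j = theta_j + sum_i phi_i psi_{j-i}):
  psi_1 = theta_1 + phi_1 = 0.599 + (0.436) = 1.035
Right-hand sides:
  c_0 = sigma^2 (1 + theta_1 psi_1) = 1 * (1 + (0.599)(1.035)) = 1 * 1.619965 = 1.619965
  c_1 = sigma^2 theta_1 = 1 * (0.599) = 0.599
  c_2 = 0
Equations for k = 0 and k = 1 (AR order 1):
  gamma(0) = phi_1 gamma(1) + c_0
  gamma(1) = phi_1 gamma(0) + c_1
Substituting the second into the first: gamma(0) (1 - phi_1^2) = c_0 + phi_1 c_1, so
  gamma(0) = (c_0 + phi_1 c_1) / (1 - phi_1^2) = (1.619965 + (0.436)(0.599)) / (1 - (0.436)^2) = 1.881129 / 0.809904 = 2.322657.
  gamma(1) = phi_1 gamma(0) + c_1 = (0.436)(2.322657) + (0.599) = 1.611678.
Therefore gamma(1) = 1.6117 (to 4 decimal places).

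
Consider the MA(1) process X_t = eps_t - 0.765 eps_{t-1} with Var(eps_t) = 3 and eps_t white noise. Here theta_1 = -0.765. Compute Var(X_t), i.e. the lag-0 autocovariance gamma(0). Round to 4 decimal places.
\gamma(0) = 4.7557

For an MA(q) process X_t = eps_t + sum_i theta_i eps_{t-i} with
Var(eps_t) = sigma^2, the variance is
  gamma(0) = sigma^2 * (1 + sum_i theta_i^2).
  sum_i theta_i^2 = (-0.765)^2 = 0.585225.
  gamma(0) = 3 * (1 + 0.585225) = 3 * 1.585225 = 4.755675, which rounds to 4.7557.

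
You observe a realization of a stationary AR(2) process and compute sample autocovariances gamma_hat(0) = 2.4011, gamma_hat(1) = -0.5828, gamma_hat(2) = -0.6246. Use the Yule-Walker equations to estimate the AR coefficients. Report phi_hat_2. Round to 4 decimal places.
\hat\phi_{2} = -0.3390

The Yule-Walker equations for an AR(p) process read, in matrix form,
  Gamma_p phi = r_p,   with   (Gamma_p)_{ij} = gamma(|i - j|),
                       (r_p)_i = gamma(i),   i,j = 1..p.
Substitute the sample gammas (Toeplitz matrix and right-hand side of size 2):
  Gamma_p = [[2.4011, -0.5828], [-0.5828, 2.4011]]
  r_p     = [-0.5828, -0.6246]
Written out:
  2.4011 phi_1 - 0.5828 phi_2 = -0.5828
  -0.5828 phi_1 + 2.4011 phi_2 = -0.6246
Solve by Cramer's rule:
  det = gamma(0)^2 - gamma(1)^2 = (2.4011)^2 - (-0.5828)^2 = 5.76528121 - 0.33965584 = 5.42562537
  phi_hat_1 = [gamma(1) gamma(0) - gamma(1) gamma(2)] / det = [(-0.5828)(2.4011) - (-0.5828)(-0.6246)] / 5.42562537 = -1.76337796 / 5.42562537 = -0.325
  phi_hat_2 = [gamma(0) gamma(2) - gamma(1)^2] / det = [(2.4011)(-0.6246) - (-0.5828)^2] / 5.42562537 = -1.8393829 / 5.42562537 = -0.339
So phi_hat = [-0.3250, -0.3390].
Therefore phi_hat_2 = -0.3390.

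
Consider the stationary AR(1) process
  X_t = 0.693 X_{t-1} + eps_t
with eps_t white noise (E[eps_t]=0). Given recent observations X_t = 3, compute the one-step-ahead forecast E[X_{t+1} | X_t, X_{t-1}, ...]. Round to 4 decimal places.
E[X_{t+1} \mid \mathcal F_t] = 2.0790

For an AR(p) model X_t = c + sum_i phi_i X_{t-i} + eps_t, the
one-step-ahead conditional mean is
  E[X_{t+1} | X_t, ...] = c + sum_i phi_i X_{t+1-i}.
Substitute known values:
  E[X_{t+1} | ...] = (0.693) * (3)
                   = 2.0790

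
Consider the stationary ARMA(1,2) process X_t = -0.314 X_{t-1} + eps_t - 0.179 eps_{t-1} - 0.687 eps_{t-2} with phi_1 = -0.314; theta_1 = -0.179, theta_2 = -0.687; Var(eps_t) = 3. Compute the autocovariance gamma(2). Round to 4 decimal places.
\gamma(2) = -1.7508

Multiply the model equation by X_{t-k} and take expectations. With theta_0 = psi_0 = 1 and psi_j the MA(infinity) weights, this gives
  gamma(k) - sum_i phi_i gamma(k-i) = c_k,
  c_k = sigma^2 * sum_{j=k..q} theta_j psi_{j-k}   (c_k = 0 for k > q),
using gamma(-m) = gamma(m).
psi-weights needed (psi_j = theta_j + sum_i phi_i psi_{j-i}):
  psi_1 = theta_1 + phi_1 = -0.179 + (-0.314) = -0.493
  psi_2 = theta_2 + phi_1 psi_1 = -0.687 + (-0.314)(-0.493) = -0.532198
Right-hand sides:
  c_0 = sigma^2 (1 + theta_1 psi_1 + theta_2 psi_2) = 3 * (1 + (-0.179)(-0.493) + (-0.687)(-0.532198)) = 3 * 1.453867 = 4.361601
  c_1 = sigma^2 (theta_1 + theta_2 psi_1) = 3 * (-0.179 + (-0.687)(-0.493)) = 0.479073
  c_2 = sigma^2 theta_2 = 3 * (-0.687) = -2.061
Equations for k = 0 and k = 1 (AR order 1):
  gamma(0) = phi_1 gamma(1) + c_0
  gamma(1) = phi_1 gamma(0) + c_1
Substituting the second into the first: gamma(0) (1 - phi_1^2) = c_0 + phi_1 c_1, so
  gamma(0) = (c_0 + phi_1 c_1) / (1 - phi_1^2) = (4.361601 + (-0.314)(0.479073)) / (1 - (-0.314)^2) = 4.211172 / 0.901404 = 4.671792.
  gamma(1) = phi_1 gamma(0) + c_1 = (-0.314)(4.671792) + (0.479073) = -0.98787.
For k = 2: gamma(2) = phi_1 gamma(1) + c_2
  = (-0.314)(-0.98787) + (-2.061) = -1.750809.
Therefore gamma(2) = -1.7508 (to 4 decimal places).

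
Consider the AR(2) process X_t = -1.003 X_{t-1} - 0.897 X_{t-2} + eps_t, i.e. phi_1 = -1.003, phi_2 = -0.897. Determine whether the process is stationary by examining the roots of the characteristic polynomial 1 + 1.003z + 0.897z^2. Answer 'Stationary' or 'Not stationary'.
\text{Stationary}

The AR(p) characteristic polynomial is P(z) = 1 + 1.003z + 0.897z^2.
Stationarity requires all roots to lie outside the unit circle, i.e. |z| > 1 for every root.
Set 1 + (1.003) z + (0.897) z^2 = 0, i.e. a z^2 + b z + c = 0 with a = 0.897, b = 1.003, c = 1.
Discriminant D = b^2 - 4ac = (1.003)^2 - 4*(0.897)*1 = 1.006009 - (3.588) = -2.581991.
D < 0, so the roots are the complex-conjugate pair z = (-b +/- i sqrt(-D)) / (2a) = -0.5591 +/- 0.8957i.
For a conjugate pair |z|^2 = z * conj(z) = (product of roots) = c/a = 1/(0.897) = 1.114827, so |z| = sqrt(1.114827) = 1.0559 for both roots.
Moduli of all roots: 1.0559, 1.0559.
All moduli strictly greater than 1? Yes.
Verdict: Stationary.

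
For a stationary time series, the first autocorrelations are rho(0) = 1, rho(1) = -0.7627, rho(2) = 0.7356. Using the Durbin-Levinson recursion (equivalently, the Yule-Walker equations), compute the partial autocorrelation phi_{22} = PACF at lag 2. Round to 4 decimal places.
\phi_{22} = 0.3679

The PACF at lag k is phi_{kk}, the last component of the solution
to the Yule-Walker system G_k phi = r_k where
  (G_k)_{ij} = rho(|i - j|), (r_k)_i = rho(i), i,j = 1..k.
Equivalently, Durbin-Levinson gives phi_{kk} iteratively:
  phi_{11} = rho(1)
  phi_{kk} = [rho(k) - sum_{j=1..k-1} phi_{k-1,j} rho(k-j)]
            / [1 - sum_{j=1..k-1} phi_{k-1,j} rho(j)],
  phi_{k,j} = phi_{k-1,j} - phi_{kk} phi_{k-1,k-j},  j = 1..k-1.
Step k = 1:
  phi_11 = rho(1) = -0.7627.
Step k = 2:
  phi_22 = [rho(2) - phi_11 rho(1)] / [1 - phi_11 rho(1)] = [0.7356 - (-0.7627)(-0.7627)] / [1 - (-0.7627)(-0.7627)]
         = 0.15388871 / 0.41828871 = 0.3679.
Therefore phi_{22} = 0.3679.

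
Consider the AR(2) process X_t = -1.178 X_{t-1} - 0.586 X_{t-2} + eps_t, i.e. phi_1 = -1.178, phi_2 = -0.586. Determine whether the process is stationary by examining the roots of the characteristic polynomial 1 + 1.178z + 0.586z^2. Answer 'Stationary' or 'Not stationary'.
\text{Stationary}

The AR(p) characteristic polynomial is P(z) = 1 + 1.178z + 0.586z^2.
Stationarity requires all roots to lie outside the unit circle, i.e. |z| > 1 for every root.
Set 1 + (1.178) z + (0.586) z^2 = 0, i.e. a z^2 + b z + c = 0 with a = 0.586, b = 1.178, c = 1.
Discriminant D = b^2 - 4ac = (1.178)^2 - 4*(0.586)*1 = 1.387684 - (2.344) = -0.956316.
D < 0, so the roots are the complex-conjugate pair z = (-b +/- i sqrt(-D)) / (2a) = -1.0051 +/- 0.8344i.
For a conjugate pair |z|^2 = z * conj(z) = (product of roots) = c/a = 1/(0.586) = 1.706485, so |z| = sqrt(1.706485) = 1.3063 for both roots.
Moduli of all roots: 1.3063, 1.3063.
All moduli strictly greater than 1? Yes.
Verdict: Stationary.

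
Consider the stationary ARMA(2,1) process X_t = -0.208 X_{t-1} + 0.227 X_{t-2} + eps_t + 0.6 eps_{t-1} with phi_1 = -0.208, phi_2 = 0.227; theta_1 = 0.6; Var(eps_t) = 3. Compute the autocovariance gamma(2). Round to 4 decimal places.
\gamma(2) = 0.5163

Multiply the model equation by X_{t-k} and take expectations. With theta_0 = psi_0 = 1 and psi_j the MA(infinity) weights, this gives
  gamma(k) - sum_i phi_i gamma(k-i) = c_k,
  c_k = sigma^2 * sum_{j=k..q} theta_j psi_{j-k}   (c_k = 0 for k > q),
using gamma(-m) = gamma(m).
psi-weights needed (psi_j = theta_j + sum_i phi_i psi_{j-i}):
  psi_1 = theta_1 + phi_1 = 0.6 + (-0.208) = 0.392
Right-hand sides:
  c_0 = sigma^2 (1 + theta_1 psi_1) = 3 * (1 + (0.6)(0.392)) = 3 * 1.2352 = 3.7056
  c_1 = sigma^2 theta_1 = 3 * (0.6) = 1.8
  c_2 = 0
Equations for k = 0, 1, 2 (AR order 2, c_2 = 0):
  (E0) gamma(0) = phi_1 gamma(1) + phi_2 gamma(2) + c_0
  (E1) gamma(1) = phi_1 gamma(0) + phi_2 gamma(1) + c_1
  (E2) gamma(2) = phi_1 gamma(1) + phi_2 gamma(0)
From (E1): gamma(1) = A gamma(0) + B with
  A = phi_1 / (1 - phi_2) = -0.208 / 0.773 = -0.269082,   B = c_1 / (1 - phi_2) = 1.8 / 0.773 = 2.32859.
Insert (E2) into (E0): gamma(0) (1 - phi_2^2) = phi_1 (1 + phi_2) gamma(1) + c_0.
  phi_1 (1 + phi_2) = (-0.208)(1.227) = -0.255216,   1 - phi_2^2 = 0.948471.
Replace gamma(1) by A gamma(0) + B and collect gamma(0):
  gamma(0) [0.948471 - (-0.255216)(-0.269082)] = (-0.255216)(2.32859) + 3.7056
  gamma(0) * 0.879797 = 3.111307
  gamma(0) = 3.111307 / 0.879797 = 3.536391.
  gamma(1) = A gamma(0) + B = (-0.269082)(3.536391) + (2.32859) = 1.377012.
  gamma(2) = phi_1 gamma(1) + phi_2 gamma(0) = (-0.208)(1.377012) + (0.227)(3.536391) = 0.516342.
Therefore gamma(2) = 0.5163 (to 4 decimal places).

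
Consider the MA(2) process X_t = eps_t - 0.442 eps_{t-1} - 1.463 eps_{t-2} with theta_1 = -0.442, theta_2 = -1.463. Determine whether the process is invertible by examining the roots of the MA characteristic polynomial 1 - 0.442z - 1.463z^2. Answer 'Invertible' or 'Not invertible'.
\text{Not invertible}

The MA(q) characteristic polynomial is P(z) = 1 - 0.442z - 1.463z^2.
Invertibility requires all roots to lie outside the unit circle, i.e. |z| > 1 for every root.
Set 1 + (-0.442) z + (-1.463) z^2 = 0, i.e. a z^2 + b z + c = 0 with a = -1.463, b = -0.442, c = 1.
Discriminant D = b^2 - 4ac = (-0.442)^2 - 4*(-1.463)*1 = 0.195364 - (-5.852) = 6.047364.
D >= 0, so the roots are real: z = (-b +/- sqrt(D)) / (2a) = (0.442 +/- 2.459139) / (-2.926).
  z_1 = (0.442 + 2.459139) / (-2.926) = -0.9915,   |z_1| = 0.9915.
  z_2 = (0.442 - 2.459139) / (-2.926) = 0.6894,   |z_2| = 0.6894.
Moduli of all roots: 0.9915, 0.6894.
All moduli strictly greater than 1? No.
Verdict: Not invertible.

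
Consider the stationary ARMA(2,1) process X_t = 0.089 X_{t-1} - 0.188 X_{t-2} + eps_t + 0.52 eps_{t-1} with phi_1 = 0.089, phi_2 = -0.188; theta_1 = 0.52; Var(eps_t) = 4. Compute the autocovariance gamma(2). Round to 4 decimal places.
\gamma(2) = -0.8637

Multiply the model equation by X_{t-k} and take expectations. With theta_0 = psi_0 = 1 and psi_j the MA(infinity) weights, this gives
  gamma(k) - sum_i phi_i gamma(k-i) = c_k,
  c_k = sigma^2 * sum_{j=k..q} theta_j psi_{j-k}   (c_k = 0 for k > q),
using gamma(-m) = gamma(m).
psi-weights needed (psi_j = theta_j + sum_i phi_i psi_{j-i}):
  psi_1 = theta_1 + phi_1 = 0.52 + (0.089) = 0.609
Right-hand sides:
  c_0 = sigma^2 (1 + theta_1 psi_1) = 4 * (1 + (0.52)(0.609)) = 4 * 1.31668 = 5.26672
  c_1 = sigma^2 theta_1 = 4 * (0.52) = 2.08
  c_2 = 0
Equations for k = 0, 1, 2 (AR order 2, c_2 = 0):
  (E0) gamma(0) = phi_1 gamma(1) + phi_2 gamma(2) + c_0
  (E1) gamma(1) = phi_1 gamma(0) + phi_2 gamma(1) + c_1
  (E2) gamma(2) = phi_1 gamma(1) + phi_2 gamma(0)
From (E1): gamma(1) = A gamma(0) + B with
  A = phi_1 / (1 - phi_2) = 0.089 / 1.188 = 0.074916,   B = c_1 / (1 - phi_2) = 2.08 / 1.188 = 1.750842.
Insert (E2) into (E0): gamma(0) (1 - phi_2^2) = phi_1 (1 + phi_2) gamma(1) + c_0.
  phi_1 (1 + phi_2) = (0.089)(0.812) = 0.072268,   1 - phi_2^2 = 0.964656.
Replace gamma(1) by A gamma(0) + B and collect gamma(0):
  gamma(0) [0.964656 - (0.072268)(0.074916)] = (0.072268)(1.750842) + 5.26672
  gamma(0) * 0.959242 = 5.39325
  gamma(0) = 5.39325 / 0.959242 = 5.622408.
  gamma(1) = A gamma(0) + B = (0.074916)(5.622408) + (1.750842) = 2.172049.
  gamma(2) = phi_1 gamma(1) + phi_2 gamma(0) = (0.089)(2.172049) + (-0.188)(5.622408) = -0.8637.
Therefore gamma(2) = -0.8637 (to 4 decimal places).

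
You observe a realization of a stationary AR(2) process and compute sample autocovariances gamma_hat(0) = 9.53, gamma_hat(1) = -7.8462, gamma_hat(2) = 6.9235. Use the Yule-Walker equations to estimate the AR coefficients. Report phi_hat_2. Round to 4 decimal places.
\hat\phi_{2} = 0.1510

The Yule-Walker equations for an AR(p) process read, in matrix form,
  Gamma_p phi = r_p,   with   (Gamma_p)_{ij} = gamma(|i - j|),
                       (r_p)_i = gamma(i),   i,j = 1..p.
Substitute the sample gammas (Toeplitz matrix and right-hand side of size 2):
  Gamma_p = [[9.53, -7.8462], [-7.8462, 9.53]]
  r_p     = [-7.8462, 6.9235]
Written out:
  9.53 phi_1 - 7.8462 phi_2 = -7.8462
  -7.8462 phi_1 + 9.53 phi_2 = 6.9235
Solve by Cramer's rule:
  det = gamma(0)^2 - gamma(1)^2 = (9.53)^2 - (-7.8462)^2 = 90.8209 - 61.56285444 = 29.25804556
  phi_hat_1 = [gamma(1) gamma(0) - gamma(1) gamma(2)] / det = [(-7.8462)(9.53) - (-7.8462)(6.9235)] / 29.25804556 = -20.4511203 / 29.25804556 = -0.699
  phi_hat_2 = [gamma(0) gamma(2) - gamma(1)^2] / det = [(9.53)(6.9235) - (-7.8462)^2] / 29.25804556 = 4.41810056 / 29.25804556 = 0.151
So phi_hat = [-0.6990, 0.1510].
Therefore phi_hat_2 = 0.1510.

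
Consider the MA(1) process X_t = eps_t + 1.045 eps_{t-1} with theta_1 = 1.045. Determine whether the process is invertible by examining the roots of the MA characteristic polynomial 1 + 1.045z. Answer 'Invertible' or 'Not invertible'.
\text{Not invertible}

The MA(q) characteristic polynomial is P(z) = 1 + 1.045z.
Invertibility requires all roots to lie outside the unit circle, i.e. |z| > 1 for every root.
This is linear in z: 1 + (1.045) z = 0  =>  z = -1/(1.045) = -0.956938,  |z| = 0.956938.
Moduli of all roots: 0.9569.
All moduli strictly greater than 1? No.
Verdict: Not invertible.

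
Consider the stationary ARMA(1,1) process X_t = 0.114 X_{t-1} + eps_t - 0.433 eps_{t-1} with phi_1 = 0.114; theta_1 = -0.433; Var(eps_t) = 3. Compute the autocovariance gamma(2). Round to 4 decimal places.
\gamma(2) = -0.1051

Multiply the model equation by X_{t-k} and take expectations. With theta_0 = psi_0 = 1 and psi_j the MA(infinity) weights, this gives
  gamma(k) - sum_i phi_i gamma(k-i) = c_k,
  c_k = sigma^2 * sum_{j=k..q} theta_j psi_{j-k}   (c_k = 0 for k > q),
using gamma(-m) = gamma(m).
psi-weights needed (psi_j = theta_j + sum_i phi_i psi_{j-i}):
  psi_1 = theta_1 + phi_1 = -0.433 + (0.114) = -0.319
Right-hand sides:
  c_0 = sigma^2 (1 + theta_1 psi_1) = 3 * (1 + (-0.433)(-0.319)) = 3 * 1.138127 = 3.414381
  c_1 = sigma^2 theta_1 = 3 * (-0.433) = -1.299
  c_2 = 0
Equations for k = 0 and k = 1 (AR order 1):
  gamma(0) = phi_1 gamma(1) + c_0
  gamma(1) = phi_1 gamma(0) + c_1
Substituting the second into the first: gamma(0) (1 - phi_1^2) = c_0 + phi_1 c_1, so
  gamma(0) = (c_0 + phi_1 c_1) / (1 - phi_1^2) = (3.414381 + (0.114)(-1.299)) / (1 - (0.114)^2) = 3.266295 / 0.987004 = 3.309303.
  gamma(1) = phi_1 gamma(0) + c_1 = (0.114)(3.309303) + (-1.299) = -0.921739.
For k = 2 (> q): gamma(2) = phi_1 gamma(1) = (0.114)(-0.921739) = -0.105078.
Therefore gamma(2) = -0.1051 (to 4 decimal places).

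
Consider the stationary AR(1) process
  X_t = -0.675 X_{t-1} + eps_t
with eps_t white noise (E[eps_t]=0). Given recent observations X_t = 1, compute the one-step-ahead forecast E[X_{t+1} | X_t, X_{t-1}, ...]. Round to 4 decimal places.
E[X_{t+1} \mid \mathcal F_t] = -0.6750

For an AR(p) model X_t = c + sum_i phi_i X_{t-i} + eps_t, the
one-step-ahead conditional mean is
  E[X_{t+1} | X_t, ...] = c + sum_i phi_i X_{t+1-i}.
Substitute known values:
  E[X_{t+1} | ...] = (-0.675) * (1)
                   = -0.6750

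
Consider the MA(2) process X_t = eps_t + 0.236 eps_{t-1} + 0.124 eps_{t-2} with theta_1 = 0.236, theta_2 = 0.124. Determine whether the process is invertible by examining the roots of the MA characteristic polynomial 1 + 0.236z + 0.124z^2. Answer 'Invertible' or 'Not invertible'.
\text{Invertible}

The MA(q) characteristic polynomial is P(z) = 1 + 0.236z + 0.124z^2.
Invertibility requires all roots to lie outside the unit circle, i.e. |z| > 1 for every root.
Set 1 + (0.236) z + (0.124) z^2 = 0, i.e. a z^2 + b z + c = 0 with a = 0.124, b = 0.236, c = 1.
Discriminant D = b^2 - 4ac = (0.236)^2 - 4*(0.124)*1 = 0.055696 - (0.496) = -0.440304.
D < 0, so the roots are the complex-conjugate pair z = (-b +/- i sqrt(-D)) / (2a) = -0.9516 +/- 2.6756i.
For a conjugate pair |z|^2 = z * conj(z) = (product of roots) = c/a = 1/(0.124) = 8.064516, so |z| = sqrt(8.064516) = 2.8398 for both roots.
Moduli of all roots: 2.8398, 2.8398.
All moduli strictly greater than 1? Yes.
Verdict: Invertible.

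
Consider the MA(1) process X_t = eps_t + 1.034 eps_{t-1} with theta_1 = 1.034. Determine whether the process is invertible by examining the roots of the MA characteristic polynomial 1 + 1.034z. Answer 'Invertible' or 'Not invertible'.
\text{Not invertible}

The MA(q) characteristic polynomial is P(z) = 1 + 1.034z.
Invertibility requires all roots to lie outside the unit circle, i.e. |z| > 1 for every root.
This is linear in z: 1 + (1.034) z = 0  =>  z = -1/(1.034) = -0.967118,  |z| = 0.967118.
Moduli of all roots: 0.9671.
All moduli strictly greater than 1? No.
Verdict: Not invertible.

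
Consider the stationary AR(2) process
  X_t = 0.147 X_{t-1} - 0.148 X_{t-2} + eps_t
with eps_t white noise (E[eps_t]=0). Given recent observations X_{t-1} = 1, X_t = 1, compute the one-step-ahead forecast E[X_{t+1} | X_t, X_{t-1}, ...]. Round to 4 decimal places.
E[X_{t+1} \mid \mathcal F_t] = -0.0010

For an AR(p) model X_t = c + sum_i phi_i X_{t-i} + eps_t, the
one-step-ahead conditional mean is
  E[X_{t+1} | X_t, ...] = c + sum_i phi_i X_{t+1-i}.
Substitute known values:
  E[X_{t+1} | ...] = (0.147) * (1) + (-0.148) * (1)
                   = -0.0010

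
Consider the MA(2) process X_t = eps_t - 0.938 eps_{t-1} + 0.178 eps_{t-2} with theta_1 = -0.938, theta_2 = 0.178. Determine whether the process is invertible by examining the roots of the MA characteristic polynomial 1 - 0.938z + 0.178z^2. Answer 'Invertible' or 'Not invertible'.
\text{Invertible}

The MA(q) characteristic polynomial is P(z) = 1 - 0.938z + 0.178z^2.
Invertibility requires all roots to lie outside the unit circle, i.e. |z| > 1 for every root.
Set 1 + (-0.938) z + (0.178) z^2 = 0, i.e. a z^2 + b z + c = 0 with a = 0.178, b = -0.938, c = 1.
Discriminant D = b^2 - 4ac = (-0.938)^2 - 4*(0.178)*1 = 0.879844 - (0.712) = 0.167844.
D >= 0, so the roots are real: z = (-b +/- sqrt(D)) / (2a) = (0.938 +/- 0.409688) / (0.356).
  z_1 = (0.938 + 0.409688) / (0.356) = 3.7856,   |z_1| = 3.7856.
  z_2 = (0.938 - 0.409688) / (0.356) = 1.484,   |z_2| = 1.484.
Moduli of all roots: 3.7856, 1.4840.
All moduli strictly greater than 1? Yes.
Verdict: Invertible.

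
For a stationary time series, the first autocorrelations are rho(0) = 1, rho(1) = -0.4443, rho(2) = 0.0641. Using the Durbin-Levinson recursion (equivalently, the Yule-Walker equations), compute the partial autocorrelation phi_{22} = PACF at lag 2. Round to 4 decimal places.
\phi_{22} = -0.1661

The PACF at lag k is phi_{kk}, the last component of the solution
to the Yule-Walker system G_k phi = r_k where
  (G_k)_{ij} = rho(|i - j|), (r_k)_i = rho(i), i,j = 1..k.
Equivalently, Durbin-Levinson gives phi_{kk} iteratively:
  phi_{11} = rho(1)
  phi_{kk} = [rho(k) - sum_{j=1..k-1} phi_{k-1,j} rho(k-j)]
            / [1 - sum_{j=1..k-1} phi_{k-1,j} rho(j)],
  phi_{k,j} = phi_{k-1,j} - phi_{kk} phi_{k-1,k-j},  j = 1..k-1.
Step k = 1:
  phi_11 = rho(1) = -0.4443.
Step k = 2:
  phi_22 = [rho(2) - phi_11 rho(1)] / [1 - phi_11 rho(1)] = [0.0641 - (-0.4443)(-0.4443)] / [1 - (-0.4443)(-0.4443)]
         = -0.13330249 / 0.80259751 = -0.1661.
Therefore phi_{22} = -0.1661.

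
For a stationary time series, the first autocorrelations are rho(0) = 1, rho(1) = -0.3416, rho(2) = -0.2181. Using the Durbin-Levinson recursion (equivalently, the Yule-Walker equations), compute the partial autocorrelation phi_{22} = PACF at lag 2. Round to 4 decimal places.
\phi_{22} = -0.3790

The PACF at lag k is phi_{kk}, the last component of the solution
to the Yule-Walker system G_k phi = r_k where
  (G_k)_{ij} = rho(|i - j|), (r_k)_i = rho(i), i,j = 1..k.
Equivalently, Durbin-Levinson gives phi_{kk} iteratively:
  phi_{11} = rho(1)
  phi_{kk} = [rho(k) - sum_{j=1..k-1} phi_{k-1,j} rho(k-j)]
            / [1 - sum_{j=1..k-1} phi_{k-1,j} rho(j)],
  phi_{k,j} = phi_{k-1,j} - phi_{kk} phi_{k-1,k-j},  j = 1..k-1.
Step k = 1:
  phi_11 = rho(1) = -0.3416.
Step k = 2:
  phi_22 = [rho(2) - phi_11 rho(1)] / [1 - phi_11 rho(1)] = [-0.2181 - (-0.3416)(-0.3416)] / [1 - (-0.3416)(-0.3416)]
         = -0.33479056 / 0.88330944 = -0.379.
Therefore phi_{22} = -0.3790.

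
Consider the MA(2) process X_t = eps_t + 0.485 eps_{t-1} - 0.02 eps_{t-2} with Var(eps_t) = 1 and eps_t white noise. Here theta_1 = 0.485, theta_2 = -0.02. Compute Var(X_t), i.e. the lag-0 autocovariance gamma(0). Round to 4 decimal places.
\gamma(0) = 1.2356

For an MA(q) process X_t = eps_t + sum_i theta_i eps_{t-i} with
Var(eps_t) = sigma^2, the variance is
  gamma(0) = sigma^2 * (1 + sum_i theta_i^2).
  sum_i theta_i^2 = (0.485)^2 + (-0.02)^2 = 0.235225 + 0.0004 = 0.235625.
  gamma(0) = 1 * (1 + 0.235625) = 1 * 1.235625 = 1.235625, which rounds to 1.2356.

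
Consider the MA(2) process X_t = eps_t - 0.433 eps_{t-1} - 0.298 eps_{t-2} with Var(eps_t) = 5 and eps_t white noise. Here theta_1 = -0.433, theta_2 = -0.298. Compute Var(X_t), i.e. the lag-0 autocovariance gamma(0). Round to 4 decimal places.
\gamma(0) = 6.3815

For an MA(q) process X_t = eps_t + sum_i theta_i eps_{t-i} with
Var(eps_t) = sigma^2, the variance is
  gamma(0) = sigma^2 * (1 + sum_i theta_i^2).
  sum_i theta_i^2 = (-0.433)^2 + (-0.298)^2 = 0.187489 + 0.088804 = 0.276293.
  gamma(0) = 5 * (1 + 0.276293) = 5 * 1.276293 = 6.381465, which rounds to 6.3815.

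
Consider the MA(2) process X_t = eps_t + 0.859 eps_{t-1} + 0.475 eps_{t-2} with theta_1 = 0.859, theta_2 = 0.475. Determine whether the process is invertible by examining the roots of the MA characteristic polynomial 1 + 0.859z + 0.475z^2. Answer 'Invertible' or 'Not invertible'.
\text{Invertible}

The MA(q) characteristic polynomial is P(z) = 1 + 0.859z + 0.475z^2.
Invertibility requires all roots to lie outside the unit circle, i.e. |z| > 1 for every root.
Set 1 + (0.859) z + (0.475) z^2 = 0, i.e. a z^2 + b z + c = 0 with a = 0.475, b = 0.859, c = 1.
Discriminant D = b^2 - 4ac = (0.859)^2 - 4*(0.475)*1 = 0.737881 - (1.9) = -1.162119.
D < 0, so the roots are the complex-conjugate pair z = (-b +/- i sqrt(-D)) / (2a) = -0.9042 +/- 1.1348i.
For a conjugate pair |z|^2 = z * conj(z) = (product of roots) = c/a = 1/(0.475) = 2.105263, so |z| = sqrt(2.105263) = 1.451 for both roots.
Moduli of all roots: 1.4510, 1.4510.
All moduli strictly greater than 1? Yes.
Verdict: Invertible.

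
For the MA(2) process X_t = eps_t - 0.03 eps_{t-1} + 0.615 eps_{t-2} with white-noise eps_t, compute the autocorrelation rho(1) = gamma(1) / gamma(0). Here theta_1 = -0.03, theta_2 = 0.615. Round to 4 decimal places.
\rho(1) = -0.0351

For an MA(q) process with theta_0 = 1, the autocovariance is
  gamma(k) = sigma^2 * sum_{i=0..q-k} theta_i * theta_{i+k},
and rho(k) = gamma(k) / gamma(0). Sigma^2 cancels.
  numerator   = (1)*(-0.03) + (-0.03)*(0.615) = -0.04845.
  denominator = (1)^2 + (-0.03)^2 + (0.615)^2 = 1.379125.
  rho(1) = -0.04845 / 1.379125 = -0.0351.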